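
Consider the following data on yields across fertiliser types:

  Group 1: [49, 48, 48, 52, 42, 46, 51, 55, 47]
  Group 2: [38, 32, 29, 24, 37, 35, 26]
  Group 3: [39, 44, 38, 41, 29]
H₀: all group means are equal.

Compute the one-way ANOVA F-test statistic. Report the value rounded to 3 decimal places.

test statistic = 25.599

Group means [48.67, 31.57, 38.20], grand mean 40.476
SSB = Σnᵢ(x̄ᵢ−x̄)² = 1184.724; SSW = ΣΣ(x−x̄ᵢ)² = 416.514
MSB = 1184.724/2 = 592.3619; MSW = 416.514/18 = 23.1397
F = MSB/MSW = 25.5994
df = (2, 18)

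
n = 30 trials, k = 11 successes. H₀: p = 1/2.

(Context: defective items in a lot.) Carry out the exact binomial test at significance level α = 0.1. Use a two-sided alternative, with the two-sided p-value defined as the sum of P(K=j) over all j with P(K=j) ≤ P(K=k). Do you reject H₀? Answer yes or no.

Exact binomial: n=30, k=11, p₀=1/2=0.5000
P(X=j) = C(n,j)·p₀^j·(1−p₀)^(n−j); p = Σ P(X=j) over j with P(X=j) ≤ P(X=11)
p-value (two-sided) = 0.20049
At α=0.1: p ≥ α → fail to reject H₀

reject H₀: no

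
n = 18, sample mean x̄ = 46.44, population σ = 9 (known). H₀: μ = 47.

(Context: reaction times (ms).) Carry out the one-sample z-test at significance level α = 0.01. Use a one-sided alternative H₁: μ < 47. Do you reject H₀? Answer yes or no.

SE = σ/√n = 9/√18 = 2.1213
z = (x̄−μ₀)/SE = (46.44−47)/2.1213 = -0.2640
p-value (one-sided, H₁ less) = 0.39590
At α=0.01: p ≥ α → fail to reject H₀

reject H₀: no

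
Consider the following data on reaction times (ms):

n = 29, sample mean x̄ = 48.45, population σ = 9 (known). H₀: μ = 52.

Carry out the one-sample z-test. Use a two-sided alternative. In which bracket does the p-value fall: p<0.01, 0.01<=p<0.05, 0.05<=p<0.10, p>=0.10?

p-value bracket: 0.01<=p<0.05

SE = σ/√n = 9/√29 = 1.6713
z = (x̄−μ₀)/SE = (48.45−52)/1.6713 = -2.1241
p-value (two-sided) = 0.03366
→ bracket: 0.01<=p<0.05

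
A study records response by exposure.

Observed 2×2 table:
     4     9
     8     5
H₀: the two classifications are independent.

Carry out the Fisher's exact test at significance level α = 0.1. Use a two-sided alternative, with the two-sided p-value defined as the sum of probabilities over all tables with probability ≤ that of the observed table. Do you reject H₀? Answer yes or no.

reject H₀: no

Margins: r₁=13, r₂=13, c₁=12, c₂=14, n=26
p_obs = C(13,4)·C(13,8)/C(26,12); sum pmf over tables with pmf ≤ p_obs
p-value (two-sided) = 0.23774
At α=0.1: p ≥ α → fail to reject H₀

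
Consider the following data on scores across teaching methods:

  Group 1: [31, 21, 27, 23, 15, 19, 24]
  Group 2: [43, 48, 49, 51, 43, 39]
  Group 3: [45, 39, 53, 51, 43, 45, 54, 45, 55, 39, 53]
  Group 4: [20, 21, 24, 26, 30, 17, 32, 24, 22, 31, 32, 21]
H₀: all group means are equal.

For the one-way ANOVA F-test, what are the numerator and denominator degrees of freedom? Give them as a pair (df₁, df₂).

k = 4 groups, N = 36 total
df = (k−1, N−k) = (4−1, 36−4) = (3, 32)

degrees of freedom = [3, 32]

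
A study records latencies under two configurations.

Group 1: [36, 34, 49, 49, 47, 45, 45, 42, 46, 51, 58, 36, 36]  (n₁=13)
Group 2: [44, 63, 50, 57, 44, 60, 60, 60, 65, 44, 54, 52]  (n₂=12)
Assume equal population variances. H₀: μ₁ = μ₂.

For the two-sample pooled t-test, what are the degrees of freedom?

degrees of freedom = 23

df = n₁ + n₂ − 2 = 13 + 12 − 2 = 23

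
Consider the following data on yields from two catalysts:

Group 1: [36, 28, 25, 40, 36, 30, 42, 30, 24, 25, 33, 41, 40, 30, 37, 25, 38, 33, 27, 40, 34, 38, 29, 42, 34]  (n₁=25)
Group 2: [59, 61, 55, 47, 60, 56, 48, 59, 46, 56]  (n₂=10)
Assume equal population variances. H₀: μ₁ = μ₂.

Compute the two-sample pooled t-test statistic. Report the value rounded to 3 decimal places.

test statistic = -9.742

x̄₁=33.480, s₁=5.882, n₁=25
x̄₂=54.700, s₂=5.658, n₂=10
s_p² = [24·5.882² + 9·5.658²]/33 = 33.8891
SE = √(s_p²·(1/25+1/10)) = 2.1782
t = (33.480−54.700)/2.1782 = -9.7421
df = 33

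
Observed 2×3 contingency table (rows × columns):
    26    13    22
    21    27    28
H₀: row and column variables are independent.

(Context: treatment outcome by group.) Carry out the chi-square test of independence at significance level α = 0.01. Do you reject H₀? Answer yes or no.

Row totals [61, 76], col totals [47, 40, 50], n=137
χ² = (26−20.93)²/20.93 + (13−17.81)²/17.81 + (22−22.26)²/22.26 + (21−26.07)²/26.07 + (27−22.19)²/22.19 + (28−27.74)²/27.74 = 4.5643
df = 2
p-value (upper-tail) = 0.10206
At α=0.01: p ≥ α → fail to reject H₀

reject H₀: no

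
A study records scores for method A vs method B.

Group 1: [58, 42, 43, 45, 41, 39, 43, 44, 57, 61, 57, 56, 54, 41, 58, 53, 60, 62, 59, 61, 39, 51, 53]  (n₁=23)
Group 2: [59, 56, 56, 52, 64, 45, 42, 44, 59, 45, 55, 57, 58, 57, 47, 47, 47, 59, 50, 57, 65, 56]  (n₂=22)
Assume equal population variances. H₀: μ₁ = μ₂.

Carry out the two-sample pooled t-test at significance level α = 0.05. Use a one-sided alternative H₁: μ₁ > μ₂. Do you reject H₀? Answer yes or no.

reject H₀: no

x̄₁=51.174, s₁=8.144, n₁=23
x̄₂=53.500, s₂=6.617, n₂=22
s_p² = [22·8.144² + 21·6.617²]/43 = 55.3210
SE = √(s_p²·(1/23+1/22)) = 2.2181
t = (51.174−53.500)/2.2181 = -1.0487
df = 43
p-value (one-sided, H₁ greater) = 0.84991
At α=0.05: p ≥ α → fail to reject H₀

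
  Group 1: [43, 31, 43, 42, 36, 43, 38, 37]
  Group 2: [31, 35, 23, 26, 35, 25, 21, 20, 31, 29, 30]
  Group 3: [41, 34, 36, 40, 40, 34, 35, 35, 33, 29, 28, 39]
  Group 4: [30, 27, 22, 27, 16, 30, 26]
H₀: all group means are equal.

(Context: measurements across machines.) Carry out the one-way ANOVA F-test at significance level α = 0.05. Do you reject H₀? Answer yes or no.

Group means [39.12, 27.82, 35.33, 25.43], grand mean 32.132
SSB = Σnᵢ(x̄ᵢ−x̄)² = 1033.450; SSW = ΣΣ(x−x̄ᵢ)² = 746.892
MSB = 1033.450/3 = 344.4833; MSW = 746.892/34 = 21.9674
F = MSB/MSW = 15.6816
df = (3, 34)
p-value (upper-tail) = 0.00000
At α=0.05: p < α → reject H₀

reject H₀: yes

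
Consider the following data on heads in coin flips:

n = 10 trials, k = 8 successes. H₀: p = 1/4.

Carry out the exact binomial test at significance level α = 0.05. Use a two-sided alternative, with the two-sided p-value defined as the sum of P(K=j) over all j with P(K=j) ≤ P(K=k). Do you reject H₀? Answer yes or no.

reject H₀: yes

Exact binomial: n=10, k=8, p₀=1/4=0.2500
P(X=j) = C(n,j)·p₀^j·(1−p₀)^(n−j); p = Σ P(X=j) over j with P(X=j) ≤ P(X=8)
p-value (two-sided) = 0.00042
At α=0.05: p < α → reject H₀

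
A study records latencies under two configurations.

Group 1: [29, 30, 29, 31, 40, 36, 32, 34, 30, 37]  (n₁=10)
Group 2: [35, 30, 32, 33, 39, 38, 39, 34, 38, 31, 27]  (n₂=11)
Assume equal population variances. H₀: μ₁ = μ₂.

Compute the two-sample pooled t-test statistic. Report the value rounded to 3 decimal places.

test statistic = -0.808

x̄₁=32.800, s₁=3.795, n₁=10
x̄₂=34.182, s₂=4.020, n₂=11
s_p² = [9·3.795² + 10·4.020²]/19 = 15.3282
SE = √(s_p²·(1/10+1/11)) = 1.7106
t = (32.800−34.182)/1.7106 = -0.8078
df = 19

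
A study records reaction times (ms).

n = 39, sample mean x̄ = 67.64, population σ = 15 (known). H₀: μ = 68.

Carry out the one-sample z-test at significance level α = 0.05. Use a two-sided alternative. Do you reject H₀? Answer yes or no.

reject H₀: no

SE = σ/√n = 15/√39 = 2.4019
z = (x̄−μ₀)/SE = (67.64−68)/2.4019 = -0.1499
p-value (two-sided) = 0.88086
At α=0.05: p ≥ α → fail to reject H₀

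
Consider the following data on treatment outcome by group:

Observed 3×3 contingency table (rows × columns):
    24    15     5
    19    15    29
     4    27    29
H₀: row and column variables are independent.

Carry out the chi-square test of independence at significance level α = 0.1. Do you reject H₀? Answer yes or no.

Row totals [44, 63, 60], col totals [47, 57, 63], n=167
χ² = (24−12.38)²/12.38 + (15−15.02)²/15.02 + (5−16.60)²/16.60 + (19−17.73)²/17.73 + (15−21.50)²/21.50 + (29−23.77)²/23.77 + (4−16.89)²/16.89 + (27−20.48)²/20.48 + (29−22.63)²/22.63 = 35.9129
df = 4
p-value (upper-tail) = 0.00000
At α=0.1: p < α → reject H₀

reject H₀: yes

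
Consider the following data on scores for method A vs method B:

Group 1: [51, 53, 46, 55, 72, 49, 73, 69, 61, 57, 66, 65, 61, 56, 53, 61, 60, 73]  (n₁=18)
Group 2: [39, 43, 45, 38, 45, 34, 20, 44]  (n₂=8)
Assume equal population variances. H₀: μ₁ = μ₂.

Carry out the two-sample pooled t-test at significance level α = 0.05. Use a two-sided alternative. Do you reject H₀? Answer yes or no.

x̄₁=60.056, s₁=8.306, n₁=18
x̄₂=38.500, s₂=8.435, n₂=8
s_p² = [17·8.306² + 7·8.435²]/24 = 69.6227
SE = √(s_p²·(1/18+1/8)) = 3.5455
t = (60.056−38.500)/3.5455 = 6.0796
df = 24
p-value (two-sided) = 0.00000
At α=0.05: p < α → reject H₀

reject H₀: yes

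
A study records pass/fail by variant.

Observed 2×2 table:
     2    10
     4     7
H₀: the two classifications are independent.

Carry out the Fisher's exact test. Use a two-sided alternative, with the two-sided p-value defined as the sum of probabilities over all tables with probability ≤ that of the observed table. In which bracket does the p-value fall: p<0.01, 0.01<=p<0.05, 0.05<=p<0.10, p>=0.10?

p-value bracket: p>=0.10

Margins: r₁=12, r₂=11, c₁=6, c₂=17, n=23
p_obs = C(12,2)·C(11,4)/C(23,6); sum pmf over tables with pmf ≤ p_obs
p-value (two-sided) = 0.37071
→ bracket: p>=0.10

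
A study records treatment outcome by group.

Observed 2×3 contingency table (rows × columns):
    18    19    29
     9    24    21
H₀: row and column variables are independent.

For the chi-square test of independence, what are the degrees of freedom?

degrees of freedom = 2

df = (r−1)(c−1) = (2−1)·(3−1) = 2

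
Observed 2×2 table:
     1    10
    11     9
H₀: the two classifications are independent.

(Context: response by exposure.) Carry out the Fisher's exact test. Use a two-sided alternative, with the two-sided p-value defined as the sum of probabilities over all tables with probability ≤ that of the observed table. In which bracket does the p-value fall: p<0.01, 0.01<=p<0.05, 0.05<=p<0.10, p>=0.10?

p-value bracket: 0.01<=p<0.05

Margins: r₁=11, r₂=20, c₁=12, c₂=19, n=31
p_obs = C(11,1)·C(20,11)/C(31,12); sum pmf over tables with pmf ≤ p_obs
p-value (two-sided) = 0.02011
→ bracket: 0.01<=p<0.05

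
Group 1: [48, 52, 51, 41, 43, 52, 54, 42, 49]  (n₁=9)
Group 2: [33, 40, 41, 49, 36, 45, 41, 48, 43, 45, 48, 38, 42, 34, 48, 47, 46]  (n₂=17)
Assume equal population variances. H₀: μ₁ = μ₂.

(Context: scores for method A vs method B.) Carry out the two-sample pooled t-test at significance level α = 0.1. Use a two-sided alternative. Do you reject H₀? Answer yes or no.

x̄₁=48.000, s₁=4.848, n₁=9
x̄₂=42.588, s₂=5.087, n₂=17
s_p² = [8·4.848² + 16·5.087²]/24 = 25.0882
SE = √(s_p²·(1/9+1/17)) = 2.0648
t = (48.000−42.588)/2.0648 = 2.6210
df = 24
p-value (two-sided) = 0.01498
At α=0.1: p < α → reject H₀

reject H₀: yes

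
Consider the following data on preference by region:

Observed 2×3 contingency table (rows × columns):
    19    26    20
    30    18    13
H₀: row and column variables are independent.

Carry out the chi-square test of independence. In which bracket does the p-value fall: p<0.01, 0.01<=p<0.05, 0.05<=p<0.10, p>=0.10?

Row totals [65, 61], col totals [49, 44, 33], n=126
χ² = (19−25.28)²/25.28 + (26−22.70)²/22.70 + (20−17.02)²/17.02 + (30−23.72)²/23.72 + (18−21.30)²/21.30 + (13−15.98)²/15.98 = 5.2871
df = 2
p-value (upper-tail) = 0.07111
→ bracket: 0.05<=p<0.10

p-value bracket: 0.05<=p<0.10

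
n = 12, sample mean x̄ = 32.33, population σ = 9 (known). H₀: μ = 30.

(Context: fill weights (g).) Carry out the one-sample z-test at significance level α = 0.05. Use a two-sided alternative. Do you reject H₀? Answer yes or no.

SE = σ/√n = 9/√12 = 2.5981
z = (x̄−μ₀)/SE = (32.33−30)/2.5981 = 0.8968
p-value (two-sided) = 0.36982
At α=0.05: p ≥ α → fail to reject H₀

reject H₀: no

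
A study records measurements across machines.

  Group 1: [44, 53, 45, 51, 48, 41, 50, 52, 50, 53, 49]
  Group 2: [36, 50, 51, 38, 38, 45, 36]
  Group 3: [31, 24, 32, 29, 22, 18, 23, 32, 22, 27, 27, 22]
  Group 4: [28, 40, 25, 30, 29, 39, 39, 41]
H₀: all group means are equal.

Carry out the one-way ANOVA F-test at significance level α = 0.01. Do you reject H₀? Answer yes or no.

Group means [48.73, 42.00, 25.75, 33.88], grand mean 37.105
SSB = Σnᵢ(x̄ᵢ−x̄)² = 3284.272; SSW = ΣΣ(x−x̄ᵢ)² = 935.307
MSB = 3284.272/3 = 1094.7574; MSW = 935.307/34 = 27.5090
F = MSB/MSW = 39.7963
df = (3, 34)
p-value (upper-tail) = 0.00000
At α=0.01: p < α → reject H₀

reject H₀: yes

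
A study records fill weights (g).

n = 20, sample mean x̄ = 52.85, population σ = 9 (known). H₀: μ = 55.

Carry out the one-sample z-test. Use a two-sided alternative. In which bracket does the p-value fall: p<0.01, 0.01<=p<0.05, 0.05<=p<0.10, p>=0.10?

SE = σ/√n = 9/√20 = 2.0125
z = (x̄−μ₀)/SE = (52.85−55)/2.0125 = -1.0683
p-value (two-sided) = 0.28537
→ bracket: p>=0.10

p-value bracket: p>=0.10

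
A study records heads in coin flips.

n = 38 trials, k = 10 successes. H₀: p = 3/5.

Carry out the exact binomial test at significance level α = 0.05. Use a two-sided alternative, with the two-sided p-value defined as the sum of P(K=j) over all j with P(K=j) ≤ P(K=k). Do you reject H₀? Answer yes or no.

reject H₀: yes

Exact binomial: n=38, k=10, p₀=3/5=0.6000
P(X=j) = C(n,j)·p₀^j·(1−p₀)^(n−j); p = Σ P(X=j) over j with P(X=j) ≤ P(X=10)
p-value (two-sided) = 0.00004
At α=0.05: p < α → reject H₀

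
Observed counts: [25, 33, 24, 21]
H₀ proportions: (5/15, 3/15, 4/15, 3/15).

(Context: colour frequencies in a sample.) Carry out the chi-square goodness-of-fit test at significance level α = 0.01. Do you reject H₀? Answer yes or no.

n = 103; E_i = n·p_i = [34.33, 20.60, 27.47, 20.60]
χ² = (25−34.33)²/34.33 + (33−20.60)²/20.60 + (24−27.47)²/27.47 + (21−20.60)²/20.60 = 10.4466
df = 3
p-value (upper-tail) = 0.01513
At α=0.01: p ≥ α → fail to reject H₀

reject H₀: no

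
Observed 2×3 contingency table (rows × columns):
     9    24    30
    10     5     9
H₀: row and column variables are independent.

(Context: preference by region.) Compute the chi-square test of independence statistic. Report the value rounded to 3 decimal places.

test statistic = 7.917

Row totals [63, 24], col totals [19, 29, 39], n=87
χ² = (9−13.76)²/13.76 + (24−21.00)²/21.00 + (30−28.24)²/28.24 + (10−5.24)²/5.24 + (5−8.00)²/8.00 + (9−10.76)²/10.76 = 7.9167
df = 2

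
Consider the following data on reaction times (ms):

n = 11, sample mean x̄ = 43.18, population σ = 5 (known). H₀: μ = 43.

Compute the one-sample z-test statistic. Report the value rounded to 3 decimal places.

SE = σ/√n = 5/√11 = 1.5076
z = (x̄−μ₀)/SE = (43.18−43)/1.5076 = 0.1194

test statistic = 0.119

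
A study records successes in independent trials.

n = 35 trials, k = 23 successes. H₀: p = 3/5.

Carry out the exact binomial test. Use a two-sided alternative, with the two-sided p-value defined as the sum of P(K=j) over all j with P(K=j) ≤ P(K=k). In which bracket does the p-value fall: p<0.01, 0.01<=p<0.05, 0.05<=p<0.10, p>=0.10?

Exact binomial: n=35, k=23, p₀=3/5=0.6000
P(X=j) = C(n,j)·p₀^j·(1−p₀)^(n−j); p = Σ P(X=j) over j with P(X=j) ≤ P(X=23)
p-value (two-sided) = 0.60547
→ bracket: p>=0.10

p-value bracket: p>=0.10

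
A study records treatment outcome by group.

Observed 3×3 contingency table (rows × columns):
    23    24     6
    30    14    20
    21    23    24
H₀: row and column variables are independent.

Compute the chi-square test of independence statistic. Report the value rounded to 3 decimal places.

Row totals [53, 64, 68], col totals [74, 61, 50], n=185
χ² = (23−21.20)²/21.20 + (24−17.48)²/17.48 + (6−14.32)²/14.32 + (30−25.60)²/25.60 + (14−21.10)²/21.10 + (20−17.30)²/17.30 + (21−27.20)²/27.20 + (23−22.42)²/22.42 + (24−18.38)²/18.38 = 14.1430
df = 4

test statistic = 14.143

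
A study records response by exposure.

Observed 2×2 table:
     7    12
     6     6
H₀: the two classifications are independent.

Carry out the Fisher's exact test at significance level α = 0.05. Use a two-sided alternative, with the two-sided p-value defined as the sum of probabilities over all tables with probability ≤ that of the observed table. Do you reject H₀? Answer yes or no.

Margins: r₁=19, r₂=12, c₁=13, c₂=18, n=31
p_obs = C(19,7)·C(12,6)/C(31,13); sum pmf over tables with pmf ≤ p_obs
p-value (two-sided) = 0.70977
At α=0.05: p ≥ α → fail to reject H₀

reject H₀: no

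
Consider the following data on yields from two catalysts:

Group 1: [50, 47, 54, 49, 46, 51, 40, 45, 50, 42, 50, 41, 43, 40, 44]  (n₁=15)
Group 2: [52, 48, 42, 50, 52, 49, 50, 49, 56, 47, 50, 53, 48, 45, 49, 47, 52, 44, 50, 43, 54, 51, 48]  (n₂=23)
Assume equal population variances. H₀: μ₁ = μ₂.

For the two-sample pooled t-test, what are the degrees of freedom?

df = n₁ + n₂ − 2 = 15 + 23 − 2 = 36

degrees of freedom = 36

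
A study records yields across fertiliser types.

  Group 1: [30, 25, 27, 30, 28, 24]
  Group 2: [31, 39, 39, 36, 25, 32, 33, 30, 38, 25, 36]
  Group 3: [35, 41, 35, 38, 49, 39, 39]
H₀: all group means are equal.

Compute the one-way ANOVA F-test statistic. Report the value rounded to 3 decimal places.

test statistic = 11.790

Group means [27.33, 33.09, 39.43], grand mean 33.500
SSB = Σnᵢ(x̄ᵢ−x̄)² = 476.043; SSW = ΣΣ(x−x̄ᵢ)² = 423.957
MSB = 476.043/2 = 238.0216; MSW = 423.957/21 = 20.1884
F = MSB/MSW = 11.7900
df = (2, 21)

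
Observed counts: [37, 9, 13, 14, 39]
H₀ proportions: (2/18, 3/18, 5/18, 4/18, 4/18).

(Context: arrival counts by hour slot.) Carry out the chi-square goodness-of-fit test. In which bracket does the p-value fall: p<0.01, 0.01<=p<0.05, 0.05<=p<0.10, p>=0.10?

n = 112; E_i = n·p_i = [12.44, 18.67, 31.11, 24.89, 24.89]
χ² = (37−12.44)²/12.44 + (9−18.67)²/18.67 + (13−31.11)²/31.11 + (14−24.89)²/24.89 + (39−24.89)²/24.89 = 76.7670
df = 4
p-value (upper-tail) = 0.00000
→ bracket: p<0.01

p-value bracket: p<0.01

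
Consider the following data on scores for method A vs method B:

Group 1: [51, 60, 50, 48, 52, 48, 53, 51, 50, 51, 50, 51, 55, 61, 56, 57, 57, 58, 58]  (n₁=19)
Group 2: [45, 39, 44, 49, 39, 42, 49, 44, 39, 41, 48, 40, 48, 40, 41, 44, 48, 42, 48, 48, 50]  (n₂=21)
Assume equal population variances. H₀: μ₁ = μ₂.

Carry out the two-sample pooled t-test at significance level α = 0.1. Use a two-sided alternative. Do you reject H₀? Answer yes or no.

reject H₀: yes

x̄₁=53.526, s₁=4.060, n₁=19
x̄₂=44.190, s₂=3.868, n₂=21
s_p² = [18·4.060² + 20·3.868²]/38 = 15.6836
SE = √(s_p²·(1/19+1/21)) = 1.2539
t = (53.526−44.190)/1.2539 = 7.4454
df = 38
p-value (two-sided) = 0.00000
At α=0.1: p < α → reject H₀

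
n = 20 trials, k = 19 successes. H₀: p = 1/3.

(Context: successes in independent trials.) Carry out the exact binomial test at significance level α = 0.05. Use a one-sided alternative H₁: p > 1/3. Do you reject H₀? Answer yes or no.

reject H₀: yes

Exact binomial: n=20, k=19, p₀=1/3=0.3333
P(X≥19) from Σ C(n,i)·p₀^i·(1−p₀)^(n−i)
p-value (one-sided, H₁ greater) = 0.00000
At α=0.05: p < α → reject H₀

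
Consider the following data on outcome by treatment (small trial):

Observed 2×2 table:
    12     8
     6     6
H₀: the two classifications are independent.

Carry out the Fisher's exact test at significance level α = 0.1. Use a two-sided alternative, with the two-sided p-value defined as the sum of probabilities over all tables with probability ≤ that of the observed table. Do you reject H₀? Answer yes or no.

Margins: r₁=20, r₂=12, c₁=18, c₂=14, n=32
p_obs = C(20,12)·C(12,6)/C(32,18); sum pmf over tables with pmf ≤ p_obs
p-value (two-sided) = 0.71783
At α=0.1: p ≥ α → fail to reject H₀

reject H₀: no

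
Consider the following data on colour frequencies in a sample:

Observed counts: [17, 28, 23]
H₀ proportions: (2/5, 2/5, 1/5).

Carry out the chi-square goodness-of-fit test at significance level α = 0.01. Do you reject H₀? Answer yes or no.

reject H₀: yes

n = 68; E_i = n·p_i = [27.20, 27.20, 13.60]
χ² = (17−27.20)²/27.20 + (28−27.20)²/27.20 + (23−13.60)²/13.60 = 10.3456
df = 2
p-value (upper-tail) = 0.00567
At α=0.01: p < α → reject H₀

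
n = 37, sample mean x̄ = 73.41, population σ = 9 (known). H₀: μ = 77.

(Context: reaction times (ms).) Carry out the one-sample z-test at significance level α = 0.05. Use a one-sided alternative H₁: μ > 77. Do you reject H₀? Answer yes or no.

SE = σ/√n = 9/√37 = 1.4796
z = (x̄−μ₀)/SE = (73.41−77)/1.4796 = -2.4263
p-value (one-sided, H₁ greater) = 0.99237
At α=0.05: p ≥ α → fail to reject H₀

reject H₀: no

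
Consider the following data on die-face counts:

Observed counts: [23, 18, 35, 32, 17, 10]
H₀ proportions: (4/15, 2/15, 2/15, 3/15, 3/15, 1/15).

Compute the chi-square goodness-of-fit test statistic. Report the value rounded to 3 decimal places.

n = 135; E_i = n·p_i = [36.00, 18.00, 18.00, 27.00, 27.00, 9.00]
χ² = (23−36.00)²/36.00 + (18−18.00)²/18.00 + (35−18.00)²/18.00 + (32−27.00)²/27.00 + (17−27.00)²/27.00 + (10−9.00)²/9.00 = 25.4907
df = 5

test statistic = 25.491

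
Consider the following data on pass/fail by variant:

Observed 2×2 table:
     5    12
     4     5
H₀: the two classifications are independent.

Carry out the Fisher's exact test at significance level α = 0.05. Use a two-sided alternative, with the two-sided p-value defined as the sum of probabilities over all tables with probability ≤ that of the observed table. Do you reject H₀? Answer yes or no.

Margins: r₁=17, r₂=9, c₁=9, c₂=17, n=26
p_obs = C(17,5)·C(9,4)/C(26,9); sum pmf over tables with pmf ≤ p_obs
p-value (two-sided) = 0.66729
At α=0.05: p ≥ α → fail to reject H₀

reject H₀: no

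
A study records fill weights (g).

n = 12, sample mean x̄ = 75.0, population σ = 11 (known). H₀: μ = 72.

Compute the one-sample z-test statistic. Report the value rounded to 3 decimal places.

SE = σ/√n = 11/√12 = 3.1754
z = (x̄−μ₀)/SE = (75.0−72)/3.1754 = 0.9448

test statistic = 0.945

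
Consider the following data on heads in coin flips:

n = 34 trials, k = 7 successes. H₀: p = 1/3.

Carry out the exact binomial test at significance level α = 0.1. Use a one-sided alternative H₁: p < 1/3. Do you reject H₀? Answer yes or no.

Exact binomial: n=34, k=7, p₀=1/3=0.3333
P(X≤7) from Σ C(n,i)·p₀^i·(1−p₀)^(n−i)
p-value (one-sided, H₁ less) = 0.07782
At α=0.1: p < α → reject H₀

reject H₀: yes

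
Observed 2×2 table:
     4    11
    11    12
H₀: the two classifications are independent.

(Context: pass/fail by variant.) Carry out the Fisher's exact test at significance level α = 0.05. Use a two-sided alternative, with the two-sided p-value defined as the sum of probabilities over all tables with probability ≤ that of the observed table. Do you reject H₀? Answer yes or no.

Margins: r₁=15, r₂=23, c₁=15, c₂=23, n=38
p_obs = C(15,4)·C(23,11)/C(38,15); sum pmf over tables with pmf ≤ p_obs
p-value (two-sided) = 0.30963
At α=0.05: p ≥ α → fail to reject H₀

reject H₀: no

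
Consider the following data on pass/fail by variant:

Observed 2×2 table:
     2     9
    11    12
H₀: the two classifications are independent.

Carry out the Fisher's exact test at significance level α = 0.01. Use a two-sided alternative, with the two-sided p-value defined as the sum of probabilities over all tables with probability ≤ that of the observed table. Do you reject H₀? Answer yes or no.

reject H₀: no

Margins: r₁=11, r₂=23, c₁=13, c₂=21, n=34
p_obs = C(11,2)·C(23,11)/C(34,13); sum pmf over tables with pmf ≤ p_obs
p-value (two-sided) = 0.13982
At α=0.01: p ≥ α → fail to reject H₀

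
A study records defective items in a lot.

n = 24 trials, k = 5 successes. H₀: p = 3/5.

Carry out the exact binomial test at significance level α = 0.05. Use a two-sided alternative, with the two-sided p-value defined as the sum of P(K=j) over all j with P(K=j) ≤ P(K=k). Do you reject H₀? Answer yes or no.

reject H₀: yes

Exact binomial: n=24, k=5, p₀=3/5=0.6000
P(X=j) = C(n,j)·p₀^j·(1−p₀)^(n−j); p = Σ P(X=j) over j with P(X=j) ≤ P(X=5)
p-value (two-sided) = 0.00019
At α=0.05: p < α → reject H₀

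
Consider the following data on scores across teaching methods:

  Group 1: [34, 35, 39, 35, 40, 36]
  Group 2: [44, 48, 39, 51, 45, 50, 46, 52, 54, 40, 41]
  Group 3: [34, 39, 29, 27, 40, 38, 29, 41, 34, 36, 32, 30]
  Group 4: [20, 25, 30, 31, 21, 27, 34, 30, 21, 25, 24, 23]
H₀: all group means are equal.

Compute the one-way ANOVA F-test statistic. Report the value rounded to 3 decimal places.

test statistic = 39.430

Group means [36.50, 46.36, 34.08, 25.92], grand mean 35.341
SSB = Σnᵢ(x̄ᵢ−x̄)² = 2429.341; SSW = ΣΣ(x−x̄ᵢ)² = 759.879
MSB = 2429.341/3 = 809.7802; MSW = 759.879/37 = 20.5373
F = MSB/MSW = 39.4298
df = (3, 37)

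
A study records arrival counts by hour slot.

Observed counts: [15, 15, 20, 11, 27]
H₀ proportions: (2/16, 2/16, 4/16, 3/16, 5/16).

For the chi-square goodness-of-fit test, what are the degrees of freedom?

df = k − 1 = 5 − 1 = 4

degrees of freedom = 4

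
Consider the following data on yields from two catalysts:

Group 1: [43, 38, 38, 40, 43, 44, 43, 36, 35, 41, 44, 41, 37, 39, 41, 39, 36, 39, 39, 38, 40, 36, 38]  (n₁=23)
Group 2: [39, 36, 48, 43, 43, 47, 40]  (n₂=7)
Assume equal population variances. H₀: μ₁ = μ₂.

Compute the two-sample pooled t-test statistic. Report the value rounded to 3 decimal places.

x̄₁=39.478, s₁=2.678, n₁=23
x̄₂=42.286, s₂=4.309, n₂=7
s_p² = [22·2.678² + 6·4.309²]/28 = 9.6131
SE = √(s_p²·(1/23+1/7)) = 1.3384
t = (39.478−42.286)/1.3384 = -2.0976
df = 28

test statistic = -2.098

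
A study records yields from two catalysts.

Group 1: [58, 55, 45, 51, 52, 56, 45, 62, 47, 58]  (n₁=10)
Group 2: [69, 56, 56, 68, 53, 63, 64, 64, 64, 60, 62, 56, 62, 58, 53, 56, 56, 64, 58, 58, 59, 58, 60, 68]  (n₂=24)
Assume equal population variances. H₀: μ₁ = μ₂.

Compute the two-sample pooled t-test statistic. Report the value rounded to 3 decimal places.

x̄₁=52.900, s₁=5.896, n₁=10
x̄₂=60.208, s₂=4.587, n₂=24
s_p² = [9·5.896² + 23·4.587²]/32 = 24.9018
SE = √(s_p²·(1/10+1/24)) = 1.8782
t = (52.900−60.208)/1.8782 = -3.8911
df = 32

test statistic = -3.891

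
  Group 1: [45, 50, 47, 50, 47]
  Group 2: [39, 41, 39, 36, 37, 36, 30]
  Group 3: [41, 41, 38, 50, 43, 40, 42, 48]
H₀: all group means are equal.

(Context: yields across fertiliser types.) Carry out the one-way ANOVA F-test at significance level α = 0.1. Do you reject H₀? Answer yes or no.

reject H₀: yes

Group means [47.80, 36.86, 42.88], grand mean 42.000
SSB = Σnᵢ(x̄ᵢ−x̄)² = 359.468; SSW = ΣΣ(x−x̄ᵢ)² = 210.532
MSB = 359.468/2 = 179.7339; MSW = 210.532/17 = 12.3842
F = MSB/MSW = 14.5131
df = (2, 17)
p-value (upper-tail) = 0.00021
At α=0.1: p < α → reject H₀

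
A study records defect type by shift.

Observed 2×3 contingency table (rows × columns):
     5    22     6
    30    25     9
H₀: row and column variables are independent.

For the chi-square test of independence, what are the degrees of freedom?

degrees of freedom = 2

df = (r−1)(c−1) = (2−1)·(3−1) = 2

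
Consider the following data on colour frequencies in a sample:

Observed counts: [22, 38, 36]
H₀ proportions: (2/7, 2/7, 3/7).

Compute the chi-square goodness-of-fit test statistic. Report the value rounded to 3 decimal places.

n = 96; E_i = n·p_i = [27.43, 27.43, 41.14]
χ² = (22−27.43)²/27.43 + (38−27.43)²/27.43 + (36−41.14)²/41.14 = 5.7917
df = 2

test statistic = 5.792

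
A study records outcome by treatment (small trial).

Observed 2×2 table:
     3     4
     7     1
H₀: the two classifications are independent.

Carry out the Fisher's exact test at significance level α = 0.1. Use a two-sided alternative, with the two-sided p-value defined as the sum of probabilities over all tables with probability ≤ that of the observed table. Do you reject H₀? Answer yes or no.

Margins: r₁=7, r₂=8, c₁=10, c₂=5, n=15
p_obs = C(7,3)·C(8,7)/C(15,10); sum pmf over tables with pmf ≤ p_obs
p-value (two-sided) = 0.11888
At α=0.1: p ≥ α → fail to reject H₀

reject H₀: no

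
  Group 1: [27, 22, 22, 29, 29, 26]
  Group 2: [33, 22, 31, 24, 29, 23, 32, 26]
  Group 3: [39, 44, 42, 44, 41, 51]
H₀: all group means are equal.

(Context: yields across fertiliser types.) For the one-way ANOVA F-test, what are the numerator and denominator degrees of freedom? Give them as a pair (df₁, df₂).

degrees of freedom = [2, 17]

k = 3 groups, N = 20 total
df = (k−1, N−k) = (3−1, 20−3) = (2, 17)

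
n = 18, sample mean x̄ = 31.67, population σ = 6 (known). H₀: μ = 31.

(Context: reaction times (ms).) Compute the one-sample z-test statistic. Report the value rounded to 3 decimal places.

SE = σ/√n = 6/√18 = 1.4142
z = (x̄−μ₀)/SE = (31.67−31)/1.4142 = 0.4738

test statistic = 0.474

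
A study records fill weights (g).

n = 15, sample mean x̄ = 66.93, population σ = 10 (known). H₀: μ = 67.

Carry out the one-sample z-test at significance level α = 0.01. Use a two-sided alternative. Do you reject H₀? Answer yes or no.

SE = σ/√n = 10/√15 = 2.5820
z = (x̄−μ₀)/SE = (66.93−67)/2.5820 = -0.0271
p-value (two-sided) = 0.97837
At α=0.01: p ≥ α → fail to reject H₀

reject H₀: no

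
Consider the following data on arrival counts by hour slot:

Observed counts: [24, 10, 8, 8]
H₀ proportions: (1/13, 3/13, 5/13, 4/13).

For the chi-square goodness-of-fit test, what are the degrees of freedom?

df = k − 1 = 4 − 1 = 3

degrees of freedom = 3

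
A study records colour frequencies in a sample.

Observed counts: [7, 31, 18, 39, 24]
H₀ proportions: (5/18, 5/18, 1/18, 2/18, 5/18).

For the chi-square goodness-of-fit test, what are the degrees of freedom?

df = k − 1 = 5 − 1 = 4

degrees of freedom = 4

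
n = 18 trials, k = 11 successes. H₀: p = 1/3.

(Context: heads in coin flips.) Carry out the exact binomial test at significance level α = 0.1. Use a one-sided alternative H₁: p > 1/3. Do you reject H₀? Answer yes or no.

reject H₀: yes

Exact binomial: n=18, k=11, p₀=1/3=0.3333
P(X≥11) from Σ C(n,i)·p₀^i·(1−p₀)^(n−i)
p-value (one-sided, H₁ greater) = 0.01443
At α=0.1: p < α → reject H₀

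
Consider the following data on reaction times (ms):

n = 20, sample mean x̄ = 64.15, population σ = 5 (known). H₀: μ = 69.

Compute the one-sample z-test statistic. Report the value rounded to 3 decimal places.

test statistic = -4.338

SE = σ/√n = 5/√20 = 1.1180
z = (x̄−μ₀)/SE = (64.15−69)/1.1180 = -4.3380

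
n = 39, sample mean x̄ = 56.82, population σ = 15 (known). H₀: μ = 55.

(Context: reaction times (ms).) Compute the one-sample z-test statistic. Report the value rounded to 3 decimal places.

SE = σ/√n = 15/√39 = 2.4019
z = (x̄−μ₀)/SE = (56.82−55)/2.4019 = 0.7577

test statistic = 0.758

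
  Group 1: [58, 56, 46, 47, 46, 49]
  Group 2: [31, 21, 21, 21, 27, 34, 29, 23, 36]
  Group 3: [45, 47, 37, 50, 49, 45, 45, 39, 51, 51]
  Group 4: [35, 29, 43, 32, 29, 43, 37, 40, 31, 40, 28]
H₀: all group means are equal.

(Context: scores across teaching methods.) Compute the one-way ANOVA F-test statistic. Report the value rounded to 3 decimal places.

Group means [50.33, 27.00, 45.90, 35.18], grand mean 38.639
SSB = Σnᵢ(x̄ᵢ−x̄)² = 2698.436; SSW = ΣΣ(x−x̄ᵢ)² = 951.870
MSB = 2698.436/3 = 899.4786; MSW = 951.870/32 = 29.7459
F = MSB/MSW = 30.2387
df = (3, 32)

test statistic = 30.239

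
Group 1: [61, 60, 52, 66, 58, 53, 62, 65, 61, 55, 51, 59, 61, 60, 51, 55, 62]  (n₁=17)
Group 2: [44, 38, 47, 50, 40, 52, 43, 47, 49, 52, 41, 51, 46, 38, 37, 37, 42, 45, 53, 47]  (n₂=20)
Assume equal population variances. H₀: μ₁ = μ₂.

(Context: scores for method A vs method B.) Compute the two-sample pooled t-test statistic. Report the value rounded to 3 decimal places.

test statistic = 8.062

x̄₁=58.353, s₁=4.716, n₁=17
x̄₂=44.950, s₂=5.296, n₂=20
s_p² = [16·4.716² + 19·5.296²]/35 = 25.3952
SE = √(s_p²·(1/17+1/20)) = 1.6624
t = (58.353−44.950)/1.6624 = 8.0624
df = 35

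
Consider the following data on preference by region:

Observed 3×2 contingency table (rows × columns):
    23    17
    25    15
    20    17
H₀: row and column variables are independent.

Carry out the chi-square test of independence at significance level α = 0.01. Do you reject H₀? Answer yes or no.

Row totals [40, 40, 37], col totals [68, 49], n=117
χ² = (23−23.25)²/23.25 + (17−16.75)²/16.75 + (25−23.25)²/23.25 + (15−16.75)²/16.75 + (20−21.50)²/21.50 + (17−15.50)²/15.50 = 0.5729
df = 2
p-value (upper-tail) = 0.75093
At α=0.01: p ≥ α → fail to reject H₀

reject H₀: no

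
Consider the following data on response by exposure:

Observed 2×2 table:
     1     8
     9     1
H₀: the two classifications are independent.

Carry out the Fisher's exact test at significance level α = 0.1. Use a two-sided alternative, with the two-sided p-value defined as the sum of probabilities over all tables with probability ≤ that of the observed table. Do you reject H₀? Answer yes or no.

Margins: r₁=9, r₂=10, c₁=10, c₂=9, n=19
p_obs = C(9,1)·C(10,9)/C(19,10); sum pmf over tables with pmf ≤ p_obs
p-value (two-sided) = 0.00109
At α=0.1: p < α → reject H₀

reject H₀: yes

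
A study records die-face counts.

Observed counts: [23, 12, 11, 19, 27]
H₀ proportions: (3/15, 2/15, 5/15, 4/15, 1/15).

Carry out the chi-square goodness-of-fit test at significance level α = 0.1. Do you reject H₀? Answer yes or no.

reject H₀: yes

n = 92; E_i = n·p_i = [18.40, 12.27, 30.67, 24.53, 6.13]
χ² = (23−18.40)²/18.40 + (12−12.27)²/12.27 + (11−30.67)²/30.67 + (19−24.53)²/24.53 + (27−6.13)²/6.13 = 86.0082
df = 4
p-value (upper-tail) = 0.00000
At α=0.1: p < α → reject H₀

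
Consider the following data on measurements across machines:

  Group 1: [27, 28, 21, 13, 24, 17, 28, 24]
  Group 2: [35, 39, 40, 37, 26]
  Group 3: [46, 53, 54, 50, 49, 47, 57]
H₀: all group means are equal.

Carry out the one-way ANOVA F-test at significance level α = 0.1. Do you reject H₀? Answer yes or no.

reject H₀: yes

Group means [22.75, 35.40, 50.86], grand mean 35.750
SSB = Σnᵢ(x̄ᵢ−x̄)² = 2950.193; SSW = ΣΣ(x−x̄ᵢ)² = 427.557
MSB = 2950.193/2 = 1475.0964; MSW = 427.557/17 = 25.1504
F = MSB/MSW = 58.6510
df = (2, 17)
p-value (upper-tail) = 0.00000
At α=0.1: p < α → reject H₀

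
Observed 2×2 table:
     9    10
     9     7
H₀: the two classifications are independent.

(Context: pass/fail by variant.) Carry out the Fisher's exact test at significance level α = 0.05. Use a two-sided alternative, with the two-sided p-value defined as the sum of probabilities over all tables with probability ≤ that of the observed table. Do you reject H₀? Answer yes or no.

reject H₀: no

Margins: r₁=19, r₂=16, c₁=18, c₂=17, n=35
p_obs = C(19,9)·C(16,9)/C(35,18); sum pmf over tables with pmf ≤ p_obs
p-value (two-sided) = 0.73799
At α=0.05: p ≥ α → fail to reject H₀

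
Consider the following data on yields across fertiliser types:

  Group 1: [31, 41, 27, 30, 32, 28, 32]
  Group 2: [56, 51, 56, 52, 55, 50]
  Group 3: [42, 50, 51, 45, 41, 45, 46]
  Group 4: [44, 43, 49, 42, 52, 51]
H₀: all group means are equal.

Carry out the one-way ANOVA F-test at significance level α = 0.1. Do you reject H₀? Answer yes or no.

Group means [31.57, 53.33, 45.71, 46.83], grand mean 43.923
SSB = Σnᵢ(x̄ᵢ−x̄)² = 1672.537; SSW = ΣΣ(x−x̄ᵢ)² = 339.310
MSB = 1672.537/3 = 557.5122; MSW = 339.310/22 = 15.4232
F = MSB/MSW = 36.1477
df = (3, 22)
p-value (upper-tail) = 0.00000
At α=0.1: p < α → reject H₀

reject H₀: yes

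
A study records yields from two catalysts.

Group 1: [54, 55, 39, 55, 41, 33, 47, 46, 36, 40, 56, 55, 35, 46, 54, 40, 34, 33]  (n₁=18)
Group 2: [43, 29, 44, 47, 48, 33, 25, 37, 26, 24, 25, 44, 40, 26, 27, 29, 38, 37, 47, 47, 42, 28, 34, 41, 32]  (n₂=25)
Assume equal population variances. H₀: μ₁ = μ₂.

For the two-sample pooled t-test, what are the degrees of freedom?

df = n₁ + n₂ − 2 = 18 + 25 − 2 = 41

degrees of freedom = 41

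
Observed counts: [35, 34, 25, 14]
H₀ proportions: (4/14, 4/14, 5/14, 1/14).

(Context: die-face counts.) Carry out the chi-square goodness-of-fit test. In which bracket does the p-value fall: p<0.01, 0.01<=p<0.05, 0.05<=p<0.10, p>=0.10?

p-value bracket: 0.01<=p<0.05

n = 108; E_i = n·p_i = [30.86, 30.86, 38.57, 7.71]
χ² = (35−30.86)²/30.86 + (34−30.86)²/30.86 + (25−38.57)²/38.57 + (14−7.71)²/7.71 = 10.7731
df = 3
p-value (upper-tail) = 0.01302
→ bracket: 0.01<=p<0.05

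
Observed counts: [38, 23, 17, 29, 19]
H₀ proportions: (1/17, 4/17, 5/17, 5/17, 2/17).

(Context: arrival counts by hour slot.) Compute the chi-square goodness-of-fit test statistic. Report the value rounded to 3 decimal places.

n = 126; E_i = n·p_i = [7.41, 29.65, 37.06, 37.06, 14.82]
χ² = (38−7.41)²/7.41 + (23−29.65)²/29.65 + (17−37.06)²/37.06 + (29−37.06)²/37.06 + (19−14.82)²/14.82 = 141.5139
df = 4

test statistic = 141.514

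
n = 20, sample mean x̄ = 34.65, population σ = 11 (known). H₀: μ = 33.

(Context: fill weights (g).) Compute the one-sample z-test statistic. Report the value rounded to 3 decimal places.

SE = σ/√n = 11/√20 = 2.4597
z = (x̄−μ₀)/SE = (34.65−33)/2.4597 = 0.6708

test statistic = 0.671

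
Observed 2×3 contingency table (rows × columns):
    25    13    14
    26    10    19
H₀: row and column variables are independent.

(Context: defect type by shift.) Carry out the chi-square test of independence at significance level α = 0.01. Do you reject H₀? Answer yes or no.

reject H₀: no

Row totals [52, 55], col totals [51, 23, 33], n=107
χ² = (25−24.79)²/24.79 + (13−11.18)²/11.18 + (14−16.04)²/16.04 + (26−26.21)²/26.21 + (10−11.82)²/11.82 + (19−16.96)²/16.96 = 1.0852
df = 2
p-value (upper-tail) = 0.58123
At α=0.01: p ≥ α → fail to reject H₀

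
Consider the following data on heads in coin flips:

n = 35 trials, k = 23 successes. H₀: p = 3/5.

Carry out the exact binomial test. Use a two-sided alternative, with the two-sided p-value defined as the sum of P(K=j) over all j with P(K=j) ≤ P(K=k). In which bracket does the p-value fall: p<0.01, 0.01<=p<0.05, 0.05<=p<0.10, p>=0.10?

p-value bracket: p>=0.10

Exact binomial: n=35, k=23, p₀=3/5=0.6000
P(X=j) = C(n,j)·p₀^j·(1−p₀)^(n−j); p = Σ P(X=j) over j with P(X=j) ≤ P(X=23)
p-value (two-sided) = 0.60547
→ bracket: p>=0.10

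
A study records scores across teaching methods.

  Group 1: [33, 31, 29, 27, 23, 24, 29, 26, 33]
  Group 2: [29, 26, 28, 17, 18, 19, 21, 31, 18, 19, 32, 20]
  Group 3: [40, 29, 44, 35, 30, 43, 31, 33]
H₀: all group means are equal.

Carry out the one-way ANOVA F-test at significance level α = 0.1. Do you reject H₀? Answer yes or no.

reject H₀: yes

Group means [28.33, 23.17, 35.62], grand mean 28.207
SSB = Σnᵢ(x̄ᵢ−x̄)² = 745.217; SSW = ΣΣ(x−x̄ᵢ)² = 699.542
MSB = 745.217/2 = 372.6085; MSW = 699.542/26 = 26.9054
F = MSB/MSW = 13.8488
df = (2, 26)
p-value (upper-tail) = 0.00008
At α=0.1: p < α → reject H₀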